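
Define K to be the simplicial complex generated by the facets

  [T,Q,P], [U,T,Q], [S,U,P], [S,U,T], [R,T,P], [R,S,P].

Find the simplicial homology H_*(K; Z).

Order the vertices as P < Q < R < S < T < U. Listing each simplex with vertices in this order, K has dimension 2 with simplices:

  0-simplices (6): P, Q, R, S, T, U
  1-simplices (12): PQ, PR, PS, PT, PU, QT, QU, RS, RT, ST, SU, TU
  2-simplices (6): PQT, PRS, PRT, PSU, QTU, STU

giving chain groups C_0 ≅ Z^6, C_1 ≅ Z^12, C_2 ≅ Z^6.

The boundary map ∂_1: C_1 → C_0 is given by ∂[p,q] = [q] − [p]. For instance
  ∂RT = T − R.
This gives a 6×12 integer matrix of rank 5; reducing to Smith normal form yields diagonal entries (1,1,1,1,1).

Boundary ∂_2: C_2 → C_1 acts by ∂[p,q,r] = [q,r] − [p,r] + [p,q]. For instance
  ∂STU = TU − SU + ST,
  ∂PSU = SU − PU + PS.
This gives a 12×6 integer matrix of rank 6; reducing to Smith normal form yields diagonal entries (1,1,1,1,1,1).

Now H_k = ker ∂_k / im ∂_{k+1}, so:

  H_0: rank C_0 − rank ∂_1 = 6 − 5 = 1, and the invariant factors of ∂_1 are all 1, so H_0 = Z.
  H_1: rank ker ∂_1 − rank ∂_2 = (12 − 5) − 6 = 1, and the invariant factors of ∂_2 are all 1, so H_1 = Z.
  H_2: rank ker ∂_2 − rank ∂_3 = (6 − 6) − 0 = 0, and there is no ∂_3, so H_2 = 0.

H_0 = Z,  H_1 = Z,  H_2 = 0.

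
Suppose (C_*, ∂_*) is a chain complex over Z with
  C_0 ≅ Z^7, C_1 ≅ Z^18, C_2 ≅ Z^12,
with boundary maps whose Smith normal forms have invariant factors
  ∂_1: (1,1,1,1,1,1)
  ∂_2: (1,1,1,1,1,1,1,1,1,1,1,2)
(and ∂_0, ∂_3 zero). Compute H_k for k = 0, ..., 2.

H_0: b_0 = 7 − 0 − 6 = 1; torsion from ∂_1 factors > 1: none. So H_0 = Z.
H_1: b_1 = 18 − 6 − 12 = 0; torsion from ∂_2 factors > 1: [2]. So H_1 = Z/2.
H_2: b_2 = 12 − 12 − 0 = 0; torsion from ∂_3 factors > 1: none. So H_2 = 0.

H_0 = Z,  H_1 = Z/2,  H_2 = 0.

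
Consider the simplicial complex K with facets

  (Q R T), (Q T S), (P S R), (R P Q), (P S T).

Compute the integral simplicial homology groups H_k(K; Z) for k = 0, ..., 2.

H_0 = Z,  H_1 = Z,  H_2 = 0.

Take the total order P < Q < R < S < T on the vertex set. Then K (dimension 2) consists of the simplices:

  0-simplices (5): P, Q, R, S, T
  1-simplices (10): PQ, PR, PS, PT, QR, QS, QT, RS, RT, ST
  2-simplices (5): PQR, PRS, PST, QRT, QST

so the chain groups are C_0 ≅ Z^5, C_1 ≅ Z^10, C_2 ≅ Z^5.

The boundary map ∂_1: C_1 → C_0 is given by ∂[p,q] = [q] − [p].
The 5×10 boundary matrix has rank 4 and Smith normal form diag(1,1,1,1).

∂_2: C_2 → C_1 maps a triangle to the signed sum of its edges. For instance
  ∂PST = ST − PT + PS,
  ∂PRS = RS − PS + PR.
The 10×5 boundary matrix has rank 5 and Smith normal form diag(1,1,1,1,1).

Computing H_k = (kernel of ∂_k) / (image of ∂_{k+1}):

  H_0: rank C_0 − rank ∂_1 = 5 − 4 = 1, and the invariant factors of ∂_1 are all 1, so H_0 = Z.
  H_1: rank ker ∂_1 − rank ∂_2 = (10 − 4) − 5 = 1, and the invariant factors of ∂_2 are all 1, so H_1 = Z.
  H_2: rank ker ∂_2 − rank ∂_3 = (5 − 5) − 0 = 0, and there is no ∂_3, so H_2 = 0.

(K is a triangulation of the Möbius band.)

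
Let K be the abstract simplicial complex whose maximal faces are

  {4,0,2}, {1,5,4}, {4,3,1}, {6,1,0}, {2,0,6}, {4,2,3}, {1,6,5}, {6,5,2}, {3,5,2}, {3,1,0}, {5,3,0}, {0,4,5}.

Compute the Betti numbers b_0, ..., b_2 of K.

Take the total order 0 < 1 < 2 < 3 < 4 < 5 < 6 on the vertex set. Then K (dimension 2) consists of the simplices:

  0-simplices (7): [0], [1], [2], [3], [4], [5], [6]
  1-simplices (18): [0,1], [0,2], [0,3], [0,4], [0,5], [0,6], [1,3], [1,4], [1,5], [1,6], [2,3], [2,4], [2,5], [2,6], [3,4], [3,5], [4,5], [5,6]
  2-simplices (12): [0,1,3], [0,1,6], [0,2,4], [0,2,6], [0,3,5], [0,4,5], [1,3,4], [1,4,5], [1,5,6], [2,3,4], [2,3,5], [2,5,6]

Hence C_0 ≅ Z^7, C_1 ≅ Z^18, C_2 ≅ Z^12.

Boundary ∂_1: C_1 → C_0 sends each edge [p,q] (with p < q) to q − p.
The 7×18 boundary matrix has rank 6 and Smith normal form diag(1,1,1,1,1,1).

∂_2: C_2 → C_1 acts by ∂[p,q,r] = [q,r] − [p,r] + [p,q]. For instance
  ∂[1,3,4] = [3,4] − [1,4] + [1,3],
  ∂[0,3,5] = [3,5] − [0,5] + [0,3].
As a 18×12 matrix over Z this has rank 12, with invariant factors (1,1,1,1,1,1,1,1,1,1,1,2).

Now H_k = ker ∂_k / im ∂_{k+1}, so:

  H_0: rank C_0 − rank ∂_1 = 7 − 6 = 1, and the invariant factors of ∂_1 are all 1, so H_0 = Z.
  H_1: rank ker ∂_1 − rank ∂_2 = (18 − 6) − 12 = 0, and ∂_2 has invariant factor 2 > 1, so H_1 = Z/2Z.
  H_2: rank ker ∂_2 − rank ∂_3 = (12 − 12) − 0 = 0, and there is no ∂_3, so H_2 = 0.

As a check, the Euler characteristic is 7 − 18 + 12 = 1, which agrees with 1 − 0 + 0 = 1.
(K is a triangulation of the real projective plane RP^2.)

Hence the Betti numbers are b_0 = 1, b_1 = 0, b_2 = 0.

b_0 = 1, b_1 = 0, b_2 = 0.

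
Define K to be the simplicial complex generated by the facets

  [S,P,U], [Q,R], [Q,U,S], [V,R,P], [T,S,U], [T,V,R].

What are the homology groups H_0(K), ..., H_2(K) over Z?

H_0 = Z,  H_1 = Z^2,  H_2 = 0.

We work with the vertex ordering P < Q < R < S < T < U < V. The simplices of K, each written with vertices in increasing order, are:

  0-simplices (7): P, Q, R, S, T, U, V
  1-simplices (13): PR, PS, PU, PV, QR, QS, QU, RT, RV, ST, SU, TU, TV
  2-simplices (5): PRV, PSU, QSU, RTV, STU

Hence C_0 ≅ Z^7, C_1 ≅ Z^13, C_2 ≅ Z^5.

∂_1: C_1 → C_0 sends each edge [p,q] (with p < q) to q − p. For instance
  ∂PS = S − P.
As a 7×13 matrix over Z this has rank 6, with invariant factors (1,1,1,1,1,1).

Boundary ∂_2: C_2 → C_1 maps a triangle to the signed sum of its edges. For instance
  ∂QSU = SU − QU + QS,
  ∂PRV = RV − PV + PR.
The 13×5 boundary matrix has rank 5 and Smith normal form diag(1,1,1,1,1).

Reading off H_k = ker ∂_k / im ∂_{k+1}:

  H_0: rank C_0 − rank ∂_1 = 7 − 6 = 1, and the invariant factors of ∂_1 are all 1, so H_0 ≅ Z.
  H_1: rank ker ∂_1 − rank ∂_2 = (13 − 6) − 5 = 2, and the invariant factors of ∂_2 are all 1, so H_1 ≅ Z^2.
  H_2: rank ker ∂_2 − rank ∂_3 = (5 − 5) − 0 = 0, and there is no ∂_3, so H_2 ≅ 0.

As a check, the Euler characteristic is 7 − 13 + 5 = -1, which agrees with 1 − 2 + 0 = -1.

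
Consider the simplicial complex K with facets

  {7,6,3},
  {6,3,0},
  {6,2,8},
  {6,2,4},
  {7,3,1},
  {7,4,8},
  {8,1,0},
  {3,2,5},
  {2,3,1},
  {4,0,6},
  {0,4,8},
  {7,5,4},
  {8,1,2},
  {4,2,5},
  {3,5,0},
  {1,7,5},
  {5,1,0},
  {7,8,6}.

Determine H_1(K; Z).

H_1 = Z ⊕ Z_2.

K has 9 vertices, 27 edges, 18 triangles.
rank ∂_1 = 8, rank ∂_2 = 18 ⇒ b_1 = 27 − 8 − 18 = 1; ∂_2 has invariant factor(s) [2] giving torsion. So H_1 ≅ Z ⊕ Z_2.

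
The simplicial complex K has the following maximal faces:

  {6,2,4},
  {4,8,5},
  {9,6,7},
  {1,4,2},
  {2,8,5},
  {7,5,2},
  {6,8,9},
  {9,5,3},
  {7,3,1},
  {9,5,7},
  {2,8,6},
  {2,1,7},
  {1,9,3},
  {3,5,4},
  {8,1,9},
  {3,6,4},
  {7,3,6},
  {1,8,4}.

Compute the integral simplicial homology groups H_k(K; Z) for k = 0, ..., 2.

Order the vertices as 1 < 2 < 3 < 4 < 5 < 6 < 7 < 8 < 9. Listing each simplex with vertices in this order, K has dimension 2 with simplices:

  0-simplices (9): [1], [2], [3], [4], [5], [6], [7], [8], [9]
  1-simplices (27): (27 of them)
  2-simplices (18): [1,2,4], [1,2,7], [1,3,7], [1,3,9], [1,4,8], [1,8,9], [2,4,6], [2,5,7], [2,5,8], [2,6,8], [3,4,5], [3,4,6], [3,5,9], [3,6,7], [4,5,8], [5,7,9], [6,7,9], [6,8,9]

Hence C_0 ≅ Z^9, C_1 ≅ Z^27, C_2 ≅ Z^18.

The boundary map ∂_1: C_1 → C_0 sends each edge [p,q] (with p < q) to q − p. For instance
  ∂[1,3] = [3] − [1].
The resulting 9×27 matrix has rank 8, and its Smith normal form has invariant factors (1,1,1,1,1,1,1,1).

The boundary map ∂_2: C_2 → C_1 maps a triangle to the signed sum of its edges. For instance
  ∂[6,8,9] = [8,9] − [6,9] + [6,8],
  ∂[3,4,6] = [4,6] − [3,6] + [3,4].
As a 27×18 matrix over Z this has rank 18, with invariant factors (1,1,1,1,1,1,1,1,1,1,1,1,1,1,1,1,1,2).

From H_k ≅ ker(∂_k) / im(∂_{k+1}) we obtain:

  H_0: rank C_0 − rank ∂_1 = 9 − 8 = 1, and the invariant factors of ∂_1 are all 1, so H_0 = Z.
  H_1: rank ker ∂_1 − rank ∂_2 = (27 − 8) − 18 = 1, and ∂_2 has invariant factor 2 > 1, so H_1 = Z ⊕ Z/2Z.
  H_2: rank ker ∂_2 − rank ∂_3 = (18 − 18) − 0 = 0, and there is no ∂_3, so H_2 = 0.

As a check, the Euler characteristic is 9 − 27 + 18 = 0, which agrees with 1 − 1 + 0 = 0.
(K is a triangulation of the Klein bottle.)

H_0 = Z,  H_1 = Z ⊕ Z/2Z,  H_2 = 0.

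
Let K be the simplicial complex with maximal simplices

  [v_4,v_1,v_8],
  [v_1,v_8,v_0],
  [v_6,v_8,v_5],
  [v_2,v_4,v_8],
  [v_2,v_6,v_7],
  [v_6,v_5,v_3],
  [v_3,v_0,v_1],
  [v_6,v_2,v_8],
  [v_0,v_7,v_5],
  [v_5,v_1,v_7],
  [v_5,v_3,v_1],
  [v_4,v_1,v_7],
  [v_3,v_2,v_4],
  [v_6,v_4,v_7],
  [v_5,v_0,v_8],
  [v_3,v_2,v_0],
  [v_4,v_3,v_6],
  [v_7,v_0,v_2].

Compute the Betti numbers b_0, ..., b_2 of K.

b_0 = 1, b_1 = 1, b_2 = 0.

We work with the vertex ordering v_0 < v_1 < v_2 < v_3 < v_4 < v_5 < v_6 < v_7 < v_8. The simplices of K, each written with vertices in increasing order, are:

  0-simplices (9): [v_0], [v_1], [v_2], [v_3], [v_4], [v_5], [v_6], [v_7], [v_8]
  1-simplices (27): (27 of them)
  2-simplices (18): (18 of them)

so the chain groups are C_0 ≅ Z^9, C_1 ≅ Z^27, C_2 ≅ Z^18.

∂_1: C_1 → C_0 is given by ∂[p,q] = [q] − [p].
The 9×27 boundary matrix has rank 8 and Smith normal form diag(1,1,1,1,1,1,1,1).

∂_2: C_2 → C_1 acts by ∂[p,q,r] = [q,r] − [p,r] + [p,q]. For instance
  ∂[v_2,v_6,v_8] = [v_6,v_8] − [v_2,v_8] + [v_2,v_6],
  ∂[v_0,v_2,v_3] = [v_2,v_3] − [v_0,v_3] + [v_0,v_2].
As a 27×18 matrix over Z this has rank 18, with invariant factors (1,1,1,1,1,1,1,1,1,1,1,1,1,1,1,1,1,2).

Computing H_k = (kernel of ∂_k) / (image of ∂_{k+1}):

  H_0: rank C_0 − rank ∂_1 = 9 − 8 = 1, and the invariant factors of ∂_1 are all 1, so H_0 ≅ Z.
  H_1: rank ker ∂_1 − rank ∂_2 = (27 − 8) − 18 = 1, and ∂_2 has invariant factor 2 > 1, so H_1 ≅ Z ⊕ Z/2Z.
  H_2: rank ker ∂_2 − rank ∂_3 = (18 − 18) − 0 = 0, and there is no ∂_3, so H_2 ≅ 0.

(K is a triangulation of the Klein bottle.)

Hence the Betti numbers are b_0 = 1, b_1 = 1, b_2 = 0.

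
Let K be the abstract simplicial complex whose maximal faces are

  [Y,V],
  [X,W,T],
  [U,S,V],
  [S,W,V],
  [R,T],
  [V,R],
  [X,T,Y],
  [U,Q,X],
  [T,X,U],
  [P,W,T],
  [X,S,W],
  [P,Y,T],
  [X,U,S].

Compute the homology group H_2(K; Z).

Fix the vertex order P < Q < R < S < T < U < V < W < X < Y and write every simplex with vertices in increasing order. Then dim K = 2 and the simplices of K are:

  0-simplices (10): P, Q, R, S, T, U, V, W, X, Y
  1-simplices (21): PT, PW, PY, QU, QX, RT, RV, SU, SV, SW, SX, TU, TW, TX, TY, UV, UX, VW, VY, WX, XY
  2-simplices (10): PTW, PTY, QUX, SUV, SUX, SVW, SWX, TUX, TWX, TXY

Hence C_0 ≅ Z^10, C_1 ≅ Z^21, C_2 ≅ Z^10.

The boundary map ∂_1: C_1 → C_0 is given by ∂[p,q] = [q] − [p].
As a 10×21 matrix over Z this has rank 9, with invariant factors (1,1,1,1,1,1,1,1,1).

The boundary map ∂_2: C_2 → C_1 sends each 2-simplex [p,q,r] to [q,r] − [p,r] + [p,q]. For instance
  ∂SVW = VW − SW + SV,
  ∂TWX = WX − TX + TW.
The 21×10 boundary matrix has rank 10 and Smith normal form diag(1,1,1,1,1,1,1,1,1,1).

Computing H_k = (kernel of ∂_k) / (image of ∂_{k+1}):

  H_2: rank ker ∂_2 − rank ∂_3 = (10 − 10) − 0 = 0, and there is no ∂_3, so H_2 ≅ 0.

H_2 ≅ 0.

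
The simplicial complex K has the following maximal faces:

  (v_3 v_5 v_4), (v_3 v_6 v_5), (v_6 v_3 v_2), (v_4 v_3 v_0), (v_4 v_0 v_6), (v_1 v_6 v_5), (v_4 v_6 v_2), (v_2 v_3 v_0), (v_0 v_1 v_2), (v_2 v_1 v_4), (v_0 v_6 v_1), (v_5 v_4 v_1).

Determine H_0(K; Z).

K has 7 vertices, 18 edges, 12 triangles.
rank ∂_0 = 0, rank ∂_1 = 6 ⇒ b_0 = 7 − 0 − 6 = 1; all invariant factors of ∂_1 are 1 so no torsion. So H_0 ≅ Z.

H_0 ≅ Z.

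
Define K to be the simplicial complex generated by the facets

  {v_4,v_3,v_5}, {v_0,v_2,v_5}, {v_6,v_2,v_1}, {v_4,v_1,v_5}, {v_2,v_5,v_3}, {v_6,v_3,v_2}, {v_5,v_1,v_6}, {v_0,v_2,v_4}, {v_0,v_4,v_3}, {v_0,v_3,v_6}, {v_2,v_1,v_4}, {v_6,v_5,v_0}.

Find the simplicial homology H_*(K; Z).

H_0 = Z,  H_1 = Z/2Z,  H_2 = 0.

Order the vertices as v_0 < v_1 < v_2 < v_3 < v_4 < v_5 < v_6. Listing each simplex with vertices in this order, K has dimension 2 with simplices:

  0-simplices (7): [v_0], [v_1], [v_2], [v_3], [v_4], [v_5], [v_6]
  1-simplices (18): (18 of them)
  2-simplices (12): (12 of them)

giving chain groups C_0 ≅ Z^7, C_1 ≅ Z^18, C_2 ≅ Z^12.

∂_1: C_1 → C_0 is given by ∂[p,q] = [q] − [p]. For instance
  ∂[v_0,v_4] = [v_4] − [v_0].
The resulting 7×18 matrix has rank 6, and its Smith normal form has invariant factors (1,1,1,1,1,1).

Boundary ∂_2: C_2 → C_1 maps a triangle to the signed sum of its edges. For instance
  ∂[v_1,v_2,v_4] = [v_2,v_4] − [v_1,v_4] + [v_1,v_2],
  ∂[v_3,v_4,v_5] = [v_4,v_5] − [v_3,v_5] + [v_3,v_4].
This gives a 18×12 integer matrix of rank 12; reducing to Smith normal form yields diagonal entries (1,1,1,1,1,1,1,1,1,1,1,2).

Reading off H_k = ker ∂_k / im ∂_{k+1}:

  H_0: rank C_0 − rank ∂_1 = 7 − 6 = 1, and the invariant factors of ∂_1 are all 1, so H_0 = Z.
  H_1: rank ker ∂_1 − rank ∂_2 = (18 − 6) − 12 = 0, and ∂_2 has invariant factor 2 > 1, so H_1 = Z/2Z.
  H_2: rank ker ∂_2 − rank ∂_3 = (12 − 12) − 0 = 0, and there is no ∂_3, so H_2 = 0.

As a check, the Euler characteristic is 7 − 18 + 12 = 1, which agrees with 1 − 0 + 0 = 1.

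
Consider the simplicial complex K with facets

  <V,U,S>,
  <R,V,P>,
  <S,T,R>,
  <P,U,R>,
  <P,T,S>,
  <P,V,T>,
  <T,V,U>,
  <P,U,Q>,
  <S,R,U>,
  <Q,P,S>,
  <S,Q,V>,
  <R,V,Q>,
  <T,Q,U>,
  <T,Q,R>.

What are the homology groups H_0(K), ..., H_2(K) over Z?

H_0 ≅ Z,  H_1 ≅ Z^2,  H_2 ≅ Z.

K has 7 vertices, 21 edges, 14 triangles.
rank ∂_0 = 0, rank ∂_1 = 6 ⇒ b_0 = 7 − 0 − 6 = 1; all invariant factors of ∂_1 are 1 so no torsion. So H_0 = Z.
rank ∂_1 = 6, rank ∂_2 = 13 ⇒ b_1 = 21 − 6 − 13 = 2; all invariant factors of ∂_2 are 1 so no torsion. So H_1 = Z^2.
rank ∂_2 = 13, rank ∂_3 = 0 ⇒ b_2 = 14 − 13 − 0 = 1. So H_2 = Z.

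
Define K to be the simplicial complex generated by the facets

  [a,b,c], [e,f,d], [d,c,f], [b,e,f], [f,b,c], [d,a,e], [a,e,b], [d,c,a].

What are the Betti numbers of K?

b_0 = 1, b_1 = 0, b_2 = 1.

Fix the vertex order a < b < c < d < e < f and write every simplex with vertices in increasing order. Then dim K = 2 and the simplices of K are:

  0-simplices (6): a, b, c, d, e, f
  1-simplices (12): ab, ac, ad, ae, bc, be, bf, cd, cf, de, df, ef
  2-simplices (8): abc, abe, acd, ade, bcf, bef, cdf, def

giving chain groups C_0 ≅ Z^6, C_1 ≅ Z^12, C_2 ≅ Z^8.

Boundary ∂_1: C_1 → C_0 is given by ∂[p,q] = [q] − [p]. For instance
  ∂ae = e − a.
This gives a 6×12 integer matrix of rank 5; reducing to Smith normal form yields diagonal entries (1,1,1,1,1).

∂_2: C_2 → C_1 maps a triangle to the signed sum of its edges. For instance
  ∂bef = ef − bf + be,
  ∂abe = be − ae + ab.
The 12×8 boundary matrix has rank 7 and Smith normal form diag(1,1,1,1,1,1,1).

Now H_k = ker ∂_k / im ∂_{k+1}, so:

  H_0: rank C_0 − rank ∂_1 = 6 − 5 = 1, and the invariant factors of ∂_1 are all 1, so H_0 = Z.
  H_1: rank ker ∂_1 − rank ∂_2 = (12 − 5) − 7 = 0, and the invariant factors of ∂_2 are all 1, so H_1 = 0.
  H_2: rank ker ∂_2 − rank ∂_3 = (8 − 7) − 0 = 1, and there is no ∂_3, so H_2 = Z.

Hence the Betti numbers are b_0 = 1, b_1 = 0, b_2 = 1.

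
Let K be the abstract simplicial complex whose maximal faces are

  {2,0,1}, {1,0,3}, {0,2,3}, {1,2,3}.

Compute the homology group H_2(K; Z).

K has 4 vertices, 6 edges, 4 triangles.
rank ∂_2 = 3, rank ∂_3 = 0 ⇒ b_2 = 4 − 3 − 0 = 1. So H_2 ≅ Z.

H_2 ≅ Z.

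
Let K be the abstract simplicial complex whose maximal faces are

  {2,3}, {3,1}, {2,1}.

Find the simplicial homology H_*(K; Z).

We work with the vertex ordering 1 < 2 < 3. The simplices of K, each written with vertices in increasing order, are:

  0-simplices (3): [1], [2], [3]
  1-simplices (3): [1,2], [1,3], [2,3]

so the chain groups are C_0 ≅ Z^3, C_1 ≅ Z^3.

∂_1: C_1 → C_0 sends each edge [p,q] (with p < q) to q − p.
This gives a 3×3 integer matrix of rank 2; reducing to Smith normal form yields diagonal entries (1,1).

Computing H_k = (kernel of ∂_k) / (image of ∂_{k+1}):

  H_0: rank C_0 − rank ∂_1 = 3 − 2 = 1, and the invariant factors of ∂_1 are all 1, so H_0 = Z.
  H_1: rank ker ∂_1 − rank ∂_2 = (3 − 2) − 0 = 1, and there is no ∂_2, so H_1 = Z.

(K is a triangulation of the circle S^1.)

H_0 ≅ Z,  H_1 ≅ Z.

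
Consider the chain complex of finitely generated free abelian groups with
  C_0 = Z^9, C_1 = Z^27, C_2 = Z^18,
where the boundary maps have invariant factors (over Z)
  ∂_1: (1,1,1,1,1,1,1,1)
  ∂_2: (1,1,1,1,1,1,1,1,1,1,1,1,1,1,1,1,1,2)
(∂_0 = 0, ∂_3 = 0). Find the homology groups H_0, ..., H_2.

H_0 = Z,  H_1 = Z ⊕ Z/2,  H_2 = 0.

H_0: b_0 = 9 − 0 − 8 = 1; torsion from ∂_1 factors > 1: none. So H_0 = Z.
H_1: b_1 = 27 − 8 − 18 = 1; torsion from ∂_2 factors > 1: [2]. So H_1 = Z ⊕ Z/2.
H_2: b_2 = 18 − 18 − 0 = 0; torsion from ∂_3 factors > 1: none. So H_2 = 0.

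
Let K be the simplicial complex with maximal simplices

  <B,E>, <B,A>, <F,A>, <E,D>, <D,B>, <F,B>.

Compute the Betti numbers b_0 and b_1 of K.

b_0 = 1, b_1 = 2.

Order the vertices as A < B < D < E < F. Listing each simplex with vertices in this order, K has dimension 1 with simplices:

  0-simplices (5): A, B, D, E, F
  1-simplices (6): AB, AF, BD, BE, BF, DE

Hence C_0 ≅ Z^5, C_1 ≅ Z^6.

∂_1: C_1 → C_0 maps an edge to its endpoints' difference, ∂[p,q] = q − p. For instance
  ∂BE = E − B.
This gives a 5×6 integer matrix of rank 4; reducing to Smith normal form yields diagonal entries (1,1,1,1).

Computing H_k = (kernel of ∂_k) / (image of ∂_{k+1}):

  H_0: rank C_0 − rank ∂_1 = 5 − 4 = 1, and the invariant factors of ∂_1 are all 1, so H_0 = Z.
  H_1: rank ker ∂_1 − rank ∂_2 = (6 − 4) − 0 = 2, and there is no ∂_2, so H_1 = Z^2.

As a check, the Euler characteristic is 5 − 6 = -1, which agrees with 1 − 2 = -1.
(K is a triangulation of a wedge of 2 circles.)

Hence the Betti numbers are b_0 = 1, b_1 = 2.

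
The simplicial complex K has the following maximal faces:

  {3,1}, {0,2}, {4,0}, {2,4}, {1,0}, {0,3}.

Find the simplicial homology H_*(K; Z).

H_0 = Z,  H_1 = Z^2.

K has 5 vertices, 6 edges.
rank ∂_0 = 0, rank ∂_1 = 4 ⇒ b_0 = 5 − 0 − 4 = 1; all invariant factors of ∂_1 are 1 so no torsion. So H_0 ≅ Z.
rank ∂_1 = 4, rank ∂_2 = 0 ⇒ b_1 = 6 − 4 − 0 = 2. So H_1 ≅ Z^2.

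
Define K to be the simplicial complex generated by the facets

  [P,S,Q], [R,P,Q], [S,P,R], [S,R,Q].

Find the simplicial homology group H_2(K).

We work with the vertex ordering P < Q < R < S. The simplices of K, each written with vertices in increasing order, are:

  0-simplices (4): P, Q, R, S
  1-simplices (6): PQ, PR, PS, QR, QS, RS
  2-simplices (4): PQR, PQS, PRS, QRS

Hence C_0 ≅ Z^4, C_1 ≅ Z^6, C_2 ≅ Z^4.

Boundary ∂_1: C_1 → C_0 is given by ∂[p,q] = [q] − [p]. For instance
  ∂PR = R − P.
As a 4×6 matrix over Z this has rank 3, with invariant factors (1,1,1).

∂_2: C_2 → C_1 maps a triangle to the signed sum of its edges. For instance
  ∂PQR = QR − PR + PQ,
  ∂QRS = RS − QS + QR.
The 6×4 boundary matrix has rank 3 and Smith normal form diag(1,1,1).

Now H_k = ker ∂_k / im ∂_{k+1}, so:

  H_2: rank ker ∂_2 − rank ∂_3 = (4 − 3) − 0 = 1, and there is no ∂_3, so H_2 = Z.

(K is a triangulation of the 2-sphere S^2.)

H_2 = Z.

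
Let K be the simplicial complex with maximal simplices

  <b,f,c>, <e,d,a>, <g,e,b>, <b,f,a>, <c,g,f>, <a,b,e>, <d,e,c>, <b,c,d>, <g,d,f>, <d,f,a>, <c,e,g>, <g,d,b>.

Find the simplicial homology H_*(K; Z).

H_0 = Z,  H_1 = Z_2,  H_2 = 0.

We work with the vertex ordering a < b < c < d < e < f < g. The simplices of K, each written with vertices in increasing order, are:

  0-simplices (7): a, b, c, d, e, f, g
  1-simplices (18): ab, ad, ae, af, bc, bd, be, bf, bg, cd, ce, cf, cg, de, df, dg, eg, fg
  2-simplices (12): abe, abf, ade, adf, bcd, bcf, bdg, beg, cde, ceg, cfg, dfg

so the chain groups are C_0 ≅ Z^7, C_1 ≅ Z^18, C_2 ≅ Z^12.

∂_1: C_1 → C_0 sends each edge [p,q] (with p < q) to q − p.
This gives a 7×18 integer matrix of rank 6; reducing to Smith normal form yields diagonal entries (1,1,1,1,1,1).

Boundary ∂_2: C_2 → C_1 maps a triangle to the signed sum of its edges. For instance
  ∂cfg = fg − cg + cf,
  ∂adf = df − af + ad.
The 18×12 boundary matrix has rank 12 and Smith normal form diag(1,1,1,1,1,1,1,1,1,1,1,2).

Reading off H_k = ker ∂_k / im ∂_{k+1}:

  H_0: rank C_0 − rank ∂_1 = 7 − 6 = 1, and the invariant factors of ∂_1 are all 1, so H_0 = Z.
  H_1: rank ker ∂_1 − rank ∂_2 = (18 − 6) − 12 = 0, and ∂_2 has invariant factor 2 > 1, so H_1 = Z_2.
  H_2: rank ker ∂_2 − rank ∂_3 = (12 − 12) − 0 = 0, and there is no ∂_3, so H_2 = 0.

(K is a triangulation of the real projective plane RP^2.)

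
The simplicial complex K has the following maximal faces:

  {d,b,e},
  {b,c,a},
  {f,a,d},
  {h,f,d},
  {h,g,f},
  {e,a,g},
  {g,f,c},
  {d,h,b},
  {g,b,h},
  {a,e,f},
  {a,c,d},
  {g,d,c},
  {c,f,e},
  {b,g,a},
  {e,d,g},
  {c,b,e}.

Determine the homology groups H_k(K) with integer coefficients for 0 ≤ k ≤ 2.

H_0 = Z,  H_1 = Z^2,  H_2 = Z.

K has 8 vertices, 24 edges, 16 triangles.
rank ∂_0 = 0, rank ∂_1 = 7 ⇒ b_0 = 8 − 0 − 7 = 1; all invariant factors of ∂_1 are 1 so no torsion. So H_0 ≅ Z.
rank ∂_1 = 7, rank ∂_2 = 15 ⇒ b_1 = 24 − 7 − 15 = 2; all invariant factors of ∂_2 are 1 so no torsion. So H_1 ≅ Z^2.
rank ∂_2 = 15, rank ∂_3 = 0 ⇒ b_2 = 16 − 15 − 0 = 1. So H_2 ≅ Z.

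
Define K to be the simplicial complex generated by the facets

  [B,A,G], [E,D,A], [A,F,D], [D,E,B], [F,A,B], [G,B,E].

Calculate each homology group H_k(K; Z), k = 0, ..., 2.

H_0 = Z,  H_1 = Z,  H_2 = 0.

We work with the vertex ordering A < B < D < E < F < G. The simplices of K, each written with vertices in increasing order, are:

  0-simplices (6): A, B, D, E, F, G
  1-simplices (12): AB, AD, AE, AF, AG, BD, BE, BF, BG, DE, DF, EG
  2-simplices (6): ABF, ABG, ADE, ADF, BDE, BEG

giving chain groups C_0 ≅ Z^6, C_1 ≅ Z^12, C_2 ≅ Z^6.

The boundary map ∂_1: C_1 → C_0 sends each edge [p,q] (with p < q) to q − p.
The 6×12 boundary matrix has rank 5 and Smith normal form diag(1,1,1,1,1).

Boundary ∂_2: C_2 → C_1 sends each 2-simplex [p,q,r] to [q,r] − [p,r] + [p,q]. For instance
  ∂ADF = DF − AF + AD,
  ∂BDE = DE − BE + BD.
This gives a 12×6 integer matrix of rank 6; reducing to Smith normal form yields diagonal entries (1,1,1,1,1,1).

Computing H_k = (kernel of ∂_k) / (image of ∂_{k+1}):

  H_0: rank C_0 − rank ∂_1 = 6 − 5 = 1, and the invariant factors of ∂_1 are all 1, so H_0 ≅ Z.
  H_1: rank ker ∂_1 − rank ∂_2 = (12 − 5) − 6 = 1, and the invariant factors of ∂_2 are all 1, so H_1 ≅ Z.
  H_2: rank ker ∂_2 − rank ∂_3 = (6 − 6) − 0 = 0, and there is no ∂_3, so H_2 ≅ 0.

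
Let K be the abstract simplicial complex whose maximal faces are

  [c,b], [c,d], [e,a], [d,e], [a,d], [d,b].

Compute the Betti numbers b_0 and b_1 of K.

Order the vertices as a < b < c < d < e. Listing each simplex with vertices in this order, K has dimension 1 with simplices:

  0-simplices (5): a, b, c, d, e
  1-simplices (6): ad, ae, bc, bd, cd, de

so the chain groups are C_0 ≅ Z^5, C_1 ≅ Z^6.

The boundary map ∂_1: C_1 → C_0 maps an edge to its endpoints' difference, ∂[p,q] = q − p. For instance
  ∂bc = c − b.
The 5×6 boundary matrix has rank 4 and Smith normal form diag(1,1,1,1).

From H_k ≅ ker(∂_k) / im(∂_{k+1}) we obtain:

  H_0: rank C_0 − rank ∂_1 = 5 − 4 = 1, and the invariant factors of ∂_1 are all 1, so H_0 = Z.
  H_1: rank ker ∂_1 − rank ∂_2 = (6 − 4) − 0 = 2, and there is no ∂_2, so H_1 = Z^2.

Hence the Betti numbers are b_0 = 1, b_1 = 2.

b_0 = 1, b_1 = 2.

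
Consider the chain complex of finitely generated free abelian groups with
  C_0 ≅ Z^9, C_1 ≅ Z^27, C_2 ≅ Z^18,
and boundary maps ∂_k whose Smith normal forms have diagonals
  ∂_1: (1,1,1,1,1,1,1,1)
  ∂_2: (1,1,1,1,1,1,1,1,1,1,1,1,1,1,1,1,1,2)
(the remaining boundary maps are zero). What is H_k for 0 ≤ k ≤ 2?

H_0: b_0 = 9 − 0 − 8 = 1; torsion from ∂_1 factors > 1: none. So H_0 ≅ Z.
H_1: b_1 = 27 − 8 − 18 = 1; torsion from ∂_2 factors > 1: [2]. So H_1 ≅ Z ⊕ Z/2.
H_2: b_2 = 18 − 18 − 0 = 0; torsion from ∂_3 factors > 1: none. So H_2 ≅ 0.

H_0 ≅ Z,  H_1 ≅ Z ⊕ Z/2,  H_2 = 0.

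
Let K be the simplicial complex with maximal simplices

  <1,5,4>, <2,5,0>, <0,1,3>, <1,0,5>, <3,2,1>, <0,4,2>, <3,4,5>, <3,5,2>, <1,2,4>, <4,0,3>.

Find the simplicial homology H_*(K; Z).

We work with the vertex ordering 0 < 1 < 2 < 3 < 4 < 5. The simplices of K, each written with vertices in increasing order, are:

  0-simplices (6): [0], [1], [2], [3], [4], [5]
  1-simplices (15): [0,1], [0,2], [0,3], [0,4], [0,5], [1,2], [1,3], [1,4], [1,5], [2,3], [2,4], [2,5], [3,4], [3,5], [4,5]
  2-simplices (10): [0,1,3], [0,1,5], [0,2,4], [0,2,5], [0,3,4], [1,2,3], [1,2,4], [1,4,5], [2,3,5], [3,4,5]

so the chain groups are C_0 ≅ Z^6, C_1 ≅ Z^15, C_2 ≅ Z^10.

The boundary map ∂_1: C_1 → C_0 sends each edge [p,q] (with p < q) to q − p. For instance
  ∂[3,4] = [4] − [3].
This gives a 6×15 integer matrix of rank 5; reducing to Smith normal form yields diagonal entries (1,1,1,1,1).

∂_2: C_2 → C_1 acts by ∂[p,q,r] = [q,r] − [p,r] + [p,q]. For instance
  ∂[2,3,5] = [3,5] − [2,5] + [2,3],
  ∂[0,1,5] = [1,5] − [0,5] + [0,1].
As a 15×10 matrix over Z this has rank 10, with invariant factors (1,1,1,1,1,1,1,1,1,2).

Computing H_k = (kernel of ∂_k) / (image of ∂_{k+1}):

  H_0: rank C_0 − rank ∂_1 = 6 − 5 = 1, and the invariant factors of ∂_1 are all 1, so H_0 ≅ Z.
  H_1: rank ker ∂_1 − rank ∂_2 = (15 − 5) − 10 = 0, and ∂_2 has invariant factor 2 > 1, so H_1 ≅ Z_2.
  H_2: rank ker ∂_2 − rank ∂_3 = (10 − 10) − 0 = 0, and there is no ∂_3, so H_2 ≅ 0.

H_0 ≅ Z,  H_1 ≅ Z_2,  H_2 = 0.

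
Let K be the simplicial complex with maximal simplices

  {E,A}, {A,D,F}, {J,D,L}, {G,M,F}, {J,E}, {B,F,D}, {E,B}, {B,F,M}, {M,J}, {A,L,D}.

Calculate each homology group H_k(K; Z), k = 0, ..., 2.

H_0 = Z,  H_1 = Z^3,  H_2 = 0.

We work with the vertex ordering A < B < D < E < F < G < J < L < M. The simplices of K, each written with vertices in increasing order, are:

  0-simplices (9): A, B, D, E, F, G, J, L, M
  1-simplices (17): AD, AE, AF, AL, BD, BE, BF, BM, DF, DJ, DL, EJ, FG, FM, GM, JL, JM
  2-simplices (6): ADF, ADL, BDF, BFM, DJL, FGM

giving chain groups C_0 ≅ Z^9, C_1 ≅ Z^17, C_2 ≅ Z^6.

Boundary ∂_1: C_1 → C_0 is given by ∂[p,q] = [q] − [p].
This gives a 9×17 integer matrix of rank 8; reducing to Smith normal form yields diagonal entries (1,1,1,1,1,1,1,1).

∂_2: C_2 → C_1 acts by ∂[p,q,r] = [q,r] − [p,r] + [p,q]. For instance
  ∂ADL = DL − AL + AD,
  ∂BFM = FM − BM + BF.
The 17×6 boundary matrix has rank 6 and Smith normal form diag(1,1,1,1,1,1).

Computing H_k = (kernel of ∂_k) / (image of ∂_{k+1}):

  H_0: rank C_0 − rank ∂_1 = 9 − 8 = 1, and the invariant factors of ∂_1 are all 1, so H_0 = Z.
  H_1: rank ker ∂_1 − rank ∂_2 = (17 − 8) − 6 = 3, and the invariant factors of ∂_2 are all 1, so H_1 = Z^3.
  H_2: rank ker ∂_2 − rank ∂_3 = (6 − 6) − 0 = 0, and there is no ∂_3, so H_2 = 0.

As a check, the Euler characteristic is 9 − 17 + 6 = -2, which agrees with 1 − 3 + 0 = -2.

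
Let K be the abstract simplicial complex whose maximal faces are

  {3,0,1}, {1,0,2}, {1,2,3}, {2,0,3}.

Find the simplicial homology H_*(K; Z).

K has 4 vertices, 6 edges, 4 triangles.
rank ∂_0 = 0, rank ∂_1 = 3 ⇒ b_0 = 4 − 0 − 3 = 1; all invariant factors of ∂_1 are 1 so no torsion. So H_0 = Z.
rank ∂_1 = 3, rank ∂_2 = 3 ⇒ b_1 = 6 − 3 − 3 = 0; all invariant factors of ∂_2 are 1 so no torsion. So H_1 = 0.
rank ∂_2 = 3, rank ∂_3 = 0 ⇒ b_2 = 4 − 3 − 0 = 1. So H_2 = Z.

H_0 ≅ Z,  H_1 = 0,  H_2 ≅ Z.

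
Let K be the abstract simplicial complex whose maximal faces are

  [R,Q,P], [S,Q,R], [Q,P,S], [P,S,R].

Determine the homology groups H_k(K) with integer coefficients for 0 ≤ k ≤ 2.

K has 4 vertices, 6 edges, 4 triangles.
rank ∂_0 = 0, rank ∂_1 = 3 ⇒ b_0 = 4 − 0 − 3 = 1; all invariant factors of ∂_1 are 1 so no torsion. So H_0 = Z.
rank ∂_1 = 3, rank ∂_2 = 3 ⇒ b_1 = 6 − 3 − 3 = 0; all invariant factors of ∂_2 are 1 so no torsion. So H_1 = 0.
rank ∂_2 = 3, rank ∂_3 = 0 ⇒ b_2 = 4 − 3 − 0 = 1. So H_2 = Z.

H_0 ≅ Z,  H_1 = 0,  H_2 ≅ Z.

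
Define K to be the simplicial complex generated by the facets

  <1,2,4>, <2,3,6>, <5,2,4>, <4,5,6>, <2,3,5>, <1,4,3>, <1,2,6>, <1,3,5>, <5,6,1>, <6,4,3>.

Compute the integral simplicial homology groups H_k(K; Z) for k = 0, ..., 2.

H_0 ≅ Z,  H_1 ≅ Z/2Z,  H_2 = 0.

Take the total order 1 < 2 < 3 < 4 < 5 < 6 on the vertex set. Then K (dimension 2) consists of the simplices:

  0-simplices (6): [1], [2], [3], [4], [5], [6]
  1-simplices (15): [1,2], [1,3], [1,4], [1,5], [1,6], [2,3], [2,4], [2,5], [2,6], [3,4], [3,5], [3,6], [4,5], [4,6], [5,6]
  2-simplices (10): [1,2,4], [1,2,6], [1,3,4], [1,3,5], [1,5,6], [2,3,5], [2,3,6], [2,4,5], [3,4,6], [4,5,6]

Hence C_0 ≅ Z^6, C_1 ≅ Z^15, C_2 ≅ Z^10.

The boundary map ∂_1: C_1 → C_0 is given by ∂[p,q] = [q] − [p]. For instance
  ∂[1,6] = [6] − [1].
This gives a 6×15 integer matrix of rank 5; reducing to Smith normal form yields diagonal entries (1,1,1,1,1).

Boundary ∂_2: C_2 → C_1 maps a triangle to the signed sum of its edges. For instance
  ∂[1,2,6] = [2,6] − [1,6] + [1,2],
  ∂[1,2,4] = [2,4] − [1,4] + [1,2].
This gives a 15×10 integer matrix of rank 10; reducing to Smith normal form yields diagonal entries (1,1,1,1,1,1,1,1,1,2).

From H_k ≅ ker(∂_k) / im(∂_{k+1}) we obtain:

  H_0: rank C_0 − rank ∂_1 = 6 − 5 = 1, and the invariant factors of ∂_1 are all 1, so H_0 ≅ Z.
  H_1: rank ker ∂_1 − rank ∂_2 = (15 − 5) − 10 = 0, and ∂_2 has invariant factor 2 > 1, so H_1 ≅ Z/2Z.
  H_2: rank ker ∂_2 − rank ∂_3 = (10 − 10) − 0 = 0, and there is no ∂_3, so H_2 ≅ 0.

(K is a triangulation of the real projective plane RP^2.)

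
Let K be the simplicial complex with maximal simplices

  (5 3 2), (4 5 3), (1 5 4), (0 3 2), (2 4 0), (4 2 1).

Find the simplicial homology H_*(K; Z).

K has 6 vertices, 12 edges, 6 triangles.
rank ∂_0 = 0, rank ∂_1 = 5 ⇒ b_0 = 6 − 0 − 5 = 1; all invariant factors of ∂_1 are 1 so no torsion. So H_0 ≅ Z.
rank ∂_1 = 5, rank ∂_2 = 6 ⇒ b_1 = 12 − 5 − 6 = 1; all invariant factors of ∂_2 are 1 so no torsion. So H_1 ≅ Z.
rank ∂_2 = 6, rank ∂_3 = 0 ⇒ b_2 = 6 − 6 − 0 = 0. So H_2 ≅ 0.

H_0 = Z,  H_1 = Z,  H_2 = 0.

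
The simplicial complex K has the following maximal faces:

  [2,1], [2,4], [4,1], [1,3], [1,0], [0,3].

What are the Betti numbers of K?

Order the vertices as 0 < 1 < 2 < 3 < 4. Listing each simplex with vertices in this order, K has dimension 1 with simplices:

  0-simplices (5): [0], [1], [2], [3], [4]
  1-simplices (6): [0,1], [0,3], [1,2], [1,3], [1,4], [2,4]

Hence C_0 ≅ Z^5, C_1 ≅ Z^6.

The boundary map ∂_1: C_1 → C_0 maps an edge to its endpoints' difference, ∂[p,q] = q − p.
The resulting 5×6 matrix has rank 4, and its Smith normal form has invariant factors (1,1,1,1).

From H_k ≅ ker(∂_k) / im(∂_{k+1}) we obtain:

  H_0: rank C_0 − rank ∂_1 = 5 − 4 = 1, and the invariant factors of ∂_1 are all 1, so H_0 ≅ Z.
  H_1: rank ker ∂_1 − rank ∂_2 = (6 − 4) − 0 = 2, and there is no ∂_2, so H_1 ≅ Z^2.

As a check, the Euler characteristic is 5 − 6 = -1, which agrees with 1 − 2 = -1.
(K is a triangulation of a wedge of 2 circles.)

Hence the Betti numbers are b_0 = 1, b_1 = 2.

b_0 = 1, b_1 = 2.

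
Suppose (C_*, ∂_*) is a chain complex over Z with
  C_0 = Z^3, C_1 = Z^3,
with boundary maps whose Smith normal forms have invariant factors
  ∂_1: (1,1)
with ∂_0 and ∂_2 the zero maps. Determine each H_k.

H_0: b_0 = 3 − 0 − 2 = 1; torsion from ∂_1 factors > 1: none. So H_0 = Z.
H_1: b_1 = 3 − 2 − 0 = 1; torsion from ∂_2 factors > 1: none. So H_1 = Z.

H_0 = Z,  H_1 = Z.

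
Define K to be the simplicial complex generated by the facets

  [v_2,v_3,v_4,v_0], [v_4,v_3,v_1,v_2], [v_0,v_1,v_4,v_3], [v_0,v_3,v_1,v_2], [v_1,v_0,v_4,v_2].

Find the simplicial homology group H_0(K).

H_0 ≅ Z.

Take the total order v_0 < v_1 < v_2 < v_3 < v_4 on the vertex set. Then K (dimension 3) consists of the simplices:

  0-simplices (5): [v_0], [v_1], [v_2], [v_3], [v_4]
  1-simplices (10): [v_0,v_1], [v_0,v_2], [v_0,v_3], [v_0,v_4], [v_1,v_2], [v_1,v_3], [v_1,v_4], [v_2,v_3], [v_2,v_4], [v_3,v_4]
  2-simplices (10): [v_0,v_1,v_2], [v_0,v_1,v_3], [v_0,v_1,v_4], [v_0,v_2,v_3], [v_0,v_2,v_4], [v_0,v_3,v_4], [v_1,v_2,v_3], [v_1,v_2,v_4], [v_1,v_3,v_4], [v_2,v_3,v_4]
  3-simplices (5): [v_0,v_1,v_2,v_3], [v_0,v_1,v_2,v_4], [v_0,v_1,v_3,v_4], [v_0,v_2,v_3,v_4], [v_1,v_2,v_3,v_4]

so the chain groups are C_0 ≅ Z^5, C_1 ≅ Z^10, C_2 ≅ Z^10, C_3 ≅ Z^5.

The boundary map ∂_1: C_1 → C_0 maps an edge to its endpoints' difference, ∂[p,q] = q − p. For instance
  ∂[v_2,v_4] = [v_4] − [v_2].
The resulting 5×10 matrix has rank 4, and its Smith normal form has invariant factors (1,1,1,1).

The boundary map ∂_2: C_2 → C_1 maps a triangle to the signed sum of its edges. For instance
  ∂[v_1,v_3,v_4] = [v_3,v_4] − [v_1,v_4] + [v_1,v_3],
  ∂[v_0,v_2,v_4] = [v_2,v_4] − [v_0,v_4] + [v_0,v_2].
The resulting 10×10 matrix has rank 6, and its Smith normal form has invariant factors (1,1,1,1,1,1).

The boundary map ∂_3: C_3 → C_2 sends each 3-simplex σ to the alternating sum Σ_i (−1)^i (σ with its i-th vertex removed). For instance
  ∂[v_0,v_1,v_2,v_3] = [v_1,v_2,v_3] − [v_0,v_2,v_3] + [v_0,v_1,v_3] − [v_0,v_1,v_2],
  ∂[v_1,v_2,v_3,v_4] = [v_2,v_3,v_4] − [v_1,v_3,v_4] + [v_1,v_2,v_4] − [v_1,v_2,v_3].
The resulting 10×5 matrix has rank 4, and its Smith normal form has invariant factors (1,1,1,1).

Computing H_k = (kernel of ∂_k) / (image of ∂_{k+1}):

  H_0: rank C_0 − rank ∂_1 = 5 − 4 = 1, and the invariant factors of ∂_1 are all 1, so H_0 ≅ Z.

(K is a triangulation of the 3-sphere S^3.)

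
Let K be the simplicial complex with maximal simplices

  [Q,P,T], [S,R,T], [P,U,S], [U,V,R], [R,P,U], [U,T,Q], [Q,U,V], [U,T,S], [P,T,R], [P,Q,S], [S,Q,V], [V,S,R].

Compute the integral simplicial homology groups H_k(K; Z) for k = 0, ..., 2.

H_0 = Z,  H_1 = Z/2,  H_2 = 0.

K has 7 vertices, 18 edges, 12 triangles.
rank ∂_0 = 0, rank ∂_1 = 6 ⇒ b_0 = 7 − 0 − 6 = 1; all invariant factors of ∂_1 are 1 so no torsion. So H_0 = Z.
rank ∂_1 = 6, rank ∂_2 = 12 ⇒ b_1 = 18 − 6 − 12 = 0; ∂_2 has invariant factor(s) [2] giving torsion. So H_1 = Z/2.
rank ∂_2 = 12, rank ∂_3 = 0 ⇒ b_2 = 12 − 12 − 0 = 0. So H_2 = 0.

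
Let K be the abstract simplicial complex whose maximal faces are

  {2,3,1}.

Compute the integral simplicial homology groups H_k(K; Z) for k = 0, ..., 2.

H_0 = Z,  H_1 = 0,  H_2 = 0.

K has 3 vertices, 3 edges, 1 triangle.
rank ∂_0 = 0, rank ∂_1 = 2 ⇒ b_0 = 3 − 0 − 2 = 1; all invariant factors of ∂_1 are 1 so no torsion. So H_0 = Z.
rank ∂_1 = 2, rank ∂_2 = 1 ⇒ b_1 = 3 − 2 − 1 = 0; all invariant factors of ∂_2 are 1 so no torsion. So H_1 = 0.
rank ∂_2 = 1, rank ∂_3 = 0 ⇒ b_2 = 1 − 1 − 0 = 0. So H_2 = 0.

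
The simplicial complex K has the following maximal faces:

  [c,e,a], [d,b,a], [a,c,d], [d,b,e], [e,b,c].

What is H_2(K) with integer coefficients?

H_2 ≅ 0.

Fix the vertex order a < b < c < d < e and write every simplex with vertices in increasing order. Then dim K = 2 and the simplices of K are:

  0-simplices (5): a, b, c, d, e
  1-simplices (10): ab, ac, ad, ae, bc, bd, be, cd, ce, de
  2-simplices (5): abd, acd, ace, bce, bde

giving chain groups C_0 ≅ Z^5, C_1 ≅ Z^10, C_2 ≅ Z^5.

∂_1: C_1 → C_0 maps an edge to its endpoints' difference, ∂[p,q] = q − p. For instance
  ∂cd = d − c.
As a 5×10 matrix over Z this has rank 4, with invariant factors (1,1,1,1).

∂_2: C_2 → C_1 maps a triangle to the signed sum of its edges. For instance
  ∂bce = ce − be + bc,
  ∂bde = de − be + bd.
This gives a 10×5 integer matrix of rank 5; reducing to Smith normal form yields diagonal entries (1,1,1,1,1).

Now H_k = ker ∂_k / im ∂_{k+1}, so:

  H_2: rank ker ∂_2 − rank ∂_3 = (5 − 5) − 0 = 0, and there is no ∂_3, so H_2 ≅ 0.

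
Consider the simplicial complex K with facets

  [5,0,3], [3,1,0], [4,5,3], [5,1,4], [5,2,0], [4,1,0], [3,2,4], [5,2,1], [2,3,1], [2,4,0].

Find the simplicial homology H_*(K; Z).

K has 6 vertices, 15 edges, 10 triangles.
rank ∂_0 = 0, rank ∂_1 = 5 ⇒ b_0 = 6 − 0 − 5 = 1; all invariant factors of ∂_1 are 1 so no torsion. So H_0 = Z.
rank ∂_1 = 5, rank ∂_2 = 10 ⇒ b_1 = 15 − 5 − 10 = 0; ∂_2 has invariant factor(s) [2] giving torsion. So H_1 = Z/2.
rank ∂_2 = 10, rank ∂_3 = 0 ⇒ b_2 = 10 − 10 − 0 = 0. So H_2 = 0.

H_0 ≅ Z,  H_1 ≅ Z/2,  H_2 = 0.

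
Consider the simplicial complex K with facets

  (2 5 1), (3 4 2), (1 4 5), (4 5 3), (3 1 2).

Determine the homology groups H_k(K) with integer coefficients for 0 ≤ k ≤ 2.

We work with the vertex ordering 1 < 2 < 3 < 4 < 5. The simplices of K, each written with vertices in increasing order, are:

  0-simplices (5): [1], [2], [3], [4], [5]
  1-simplices (10): [1,2], [1,3], [1,4], [1,5], [2,3], [2,4], [2,5], [3,4], [3,5], [4,5]
  2-simplices (5): [1,2,3], [1,2,5], [1,4,5], [2,3,4], [3,4,5]

giving chain groups C_0 ≅ Z^5, C_1 ≅ Z^10, C_2 ≅ Z^5.

Boundary ∂_1: C_1 → C_0 sends each edge [p,q] (with p < q) to q − p. For instance
  ∂[3,5] = [5] − [3].
The resulting 5×10 matrix has rank 4, and its Smith normal form has invariant factors (1,1,1,1).

The boundary map ∂_2: C_2 → C_1 sends each 2-simplex [p,q,r] to [q,r] − [p,r] + [p,q]. For instance
  ∂[3,4,5] = [4,5] − [3,5] + [3,4],
  ∂[1,2,5] = [2,5] − [1,5] + [1,2].
The 10×5 boundary matrix has rank 5 and Smith normal form diag(1,1,1,1,1).

Now H_k = ker ∂_k / im ∂_{k+1}, so:

  H_0: rank C_0 − rank ∂_1 = 5 − 4 = 1, and the invariant factors of ∂_1 are all 1, so H_0 ≅ Z.
  H_1: rank ker ∂_1 − rank ∂_2 = (10 − 4) − 5 = 1, and the invariant factors of ∂_2 are all 1, so H_1 ≅ Z.
  H_2: rank ker ∂_2 − rank ∂_3 = (5 − 5) − 0 = 0, and there is no ∂_3, so H_2 ≅ 0.

As a check, the Euler characteristic is 5 − 10 + 5 = 0, which agrees with 1 − 1 + 0 = 0.

H_0 ≅ Z,  H_1 ≅ Z,  H_2 = 0.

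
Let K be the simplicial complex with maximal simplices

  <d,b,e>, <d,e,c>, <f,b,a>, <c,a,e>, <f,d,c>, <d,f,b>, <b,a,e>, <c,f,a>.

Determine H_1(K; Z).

Take the total order a < b < c < d < e < f on the vertex set. Then K (dimension 2) consists of the simplices:

  0-simplices (6): a, b, c, d, e, f
  1-simplices (12): ab, ac, ae, af, bd, be, bf, cd, ce, cf, de, df
  2-simplices (8): abe, abf, ace, acf, bde, bdf, cde, cdf

Hence C_0 ≅ Z^6, C_1 ≅ Z^12, C_2 ≅ Z^8.

∂_1: C_1 → C_0 maps an edge to its endpoints' difference, ∂[p,q] = q − p. For instance
  ∂df = f − d.
As a 6×12 matrix over Z this has rank 5, with invariant factors (1,1,1,1,1).

The boundary map ∂_2: C_2 → C_1 sends each 2-simplex [p,q,r] to [q,r] − [p,r] + [p,q]. For instance
  ∂bdf = df − bf + bd,
  ∂acf = cf − af + ac.
The 12×8 boundary matrix has rank 7 and Smith normal form diag(1,1,1,1,1,1,1).

From H_k ≅ ker(∂_k) / im(∂_{k+1}) we obtain:

  H_1: rank ker ∂_1 − rank ∂_2 = (12 − 5) − 7 = 0, and the invariant factors of ∂_2 are all 1, so H_1 ≅ 0.

(K is a triangulation of the 2-sphere S^2.)

H_1 ≅ 0.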